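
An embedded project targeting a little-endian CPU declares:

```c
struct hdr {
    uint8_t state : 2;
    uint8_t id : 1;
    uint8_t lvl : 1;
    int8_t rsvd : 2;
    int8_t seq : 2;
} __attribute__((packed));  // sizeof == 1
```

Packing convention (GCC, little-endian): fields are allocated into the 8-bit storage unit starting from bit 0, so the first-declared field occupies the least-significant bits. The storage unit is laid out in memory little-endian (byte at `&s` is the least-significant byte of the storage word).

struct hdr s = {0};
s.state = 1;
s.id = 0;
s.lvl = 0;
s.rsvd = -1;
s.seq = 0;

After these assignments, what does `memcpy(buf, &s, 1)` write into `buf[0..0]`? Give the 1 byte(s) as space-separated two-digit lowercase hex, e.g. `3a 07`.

state (2b) val=1 bits=0x1 at bit 0: 0x01
id (1b) val=0 bits=0x0 at bit 2: 0x01
lvl (1b) val=0 bits=0x0 at bit 3: 0x01
rsvd (2b) val=-1 bits=0x3 at bit 4: 0x31
seq (2b) val=0 bits=0x0 at bit 6: 0x31
word = 0x31 → little-endian bytes:
  [0]=0x31

31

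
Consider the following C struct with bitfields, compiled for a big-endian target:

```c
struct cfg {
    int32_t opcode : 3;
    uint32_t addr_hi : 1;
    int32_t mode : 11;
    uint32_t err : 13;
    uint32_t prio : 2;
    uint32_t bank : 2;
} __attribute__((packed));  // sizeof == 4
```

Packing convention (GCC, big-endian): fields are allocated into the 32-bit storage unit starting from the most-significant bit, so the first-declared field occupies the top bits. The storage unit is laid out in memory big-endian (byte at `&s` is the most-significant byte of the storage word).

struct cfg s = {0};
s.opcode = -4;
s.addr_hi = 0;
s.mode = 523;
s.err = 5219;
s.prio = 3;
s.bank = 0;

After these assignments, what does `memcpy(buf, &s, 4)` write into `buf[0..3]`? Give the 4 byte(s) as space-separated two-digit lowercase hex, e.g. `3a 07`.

84 17 46 3c

[29+:3] opcode=-4 & 0x7 = 0x4; word=0x80000000
[28+:1] addr_hi=0 & 0x1 = 0x0; word=0x80000000
[17+:11] mode=523 & 0x7ff = 0x20b; word=0x84160000
[4+:13] err=5219 & 0x1fff = 0x1463; word=0x84174630
[2+:2] prio=3 & 0x3 = 0x3; word=0x8417463c
[0+:2] bank=0 & 0x3 = 0x0; word=0x8417463c
word = 0x8417463c → big-endian bytes:
  [0]=0x84  [1]=0x17  [2]=0x46  [3]=0x3c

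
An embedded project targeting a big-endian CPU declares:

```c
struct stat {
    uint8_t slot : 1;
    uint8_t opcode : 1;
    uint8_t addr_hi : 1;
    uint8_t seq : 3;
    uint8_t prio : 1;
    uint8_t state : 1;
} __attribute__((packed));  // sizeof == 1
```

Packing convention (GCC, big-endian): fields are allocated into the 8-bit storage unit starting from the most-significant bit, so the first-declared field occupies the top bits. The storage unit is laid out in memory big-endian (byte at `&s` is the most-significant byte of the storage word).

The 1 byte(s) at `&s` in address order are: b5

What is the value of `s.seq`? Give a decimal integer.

[0]=0xb5 (big-endian) → word 0xb5
slot [7+:1] = (word>>7) & 0x1 = 1
opcode [6+:1] = (word>>6) & 0x1 = 0
addr_hi [5+:1] = (word>>5) & 0x1 = 1
seq [2+:3] = (word>>2) & 0x7 = 5  ←
prio [1+:1] = (word>>1) & 0x1 = 0
state [0+:1] = (word>>0) & 0x1 = 1

5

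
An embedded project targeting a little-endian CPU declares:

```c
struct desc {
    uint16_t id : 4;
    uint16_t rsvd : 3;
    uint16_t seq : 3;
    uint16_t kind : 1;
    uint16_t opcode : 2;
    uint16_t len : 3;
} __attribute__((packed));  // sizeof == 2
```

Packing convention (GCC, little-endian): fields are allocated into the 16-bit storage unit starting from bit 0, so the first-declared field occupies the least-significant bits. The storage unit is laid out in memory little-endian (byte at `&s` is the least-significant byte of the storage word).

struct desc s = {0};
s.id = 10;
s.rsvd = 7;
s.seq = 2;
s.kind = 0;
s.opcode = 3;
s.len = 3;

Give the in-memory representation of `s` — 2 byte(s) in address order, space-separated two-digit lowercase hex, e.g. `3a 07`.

[0+:4] id=10 & 0xf = 0xa; word=0x000a
[4+:3] rsvd=7 & 0x7 = 0x7; word=0x007a
[7+:3] seq=2 & 0x7 = 0x2; word=0x017a
[10+:1] kind=0 & 0x1 = 0x0; word=0x017a
[11+:2] opcode=3 & 0x3 = 0x3; word=0x197a
[13+:3] len=3 & 0x7 = 0x3; word=0x797a
word = 0x797a → little-endian bytes:
  [0]=0x7a  [1]=0x79

7a 79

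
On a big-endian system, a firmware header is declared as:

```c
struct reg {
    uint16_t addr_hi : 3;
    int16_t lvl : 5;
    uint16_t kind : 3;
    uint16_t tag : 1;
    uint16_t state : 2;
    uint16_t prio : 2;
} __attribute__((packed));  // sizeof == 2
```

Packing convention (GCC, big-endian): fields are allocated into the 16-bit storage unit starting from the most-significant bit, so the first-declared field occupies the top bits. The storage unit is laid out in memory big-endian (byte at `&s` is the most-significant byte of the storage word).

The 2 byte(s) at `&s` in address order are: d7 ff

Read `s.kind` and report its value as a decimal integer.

7

[0]=0xd7 [1]=0xff (big-endian) → word 0xd7ff
addr_hi [13+:3] = (word>>13) & 0x7 = 6
lvl [8+:5] = (word>>8) & 0x1f = 23
kind [5+:3] = (word>>5) & 0x7 = 7  ←
tag [4+:1] = (word>>4) & 0x1 = 1
state [2+:2] = (word>>2) & 0x3 = 3
prio [0+:2] = (word>>0) & 0x3 = 3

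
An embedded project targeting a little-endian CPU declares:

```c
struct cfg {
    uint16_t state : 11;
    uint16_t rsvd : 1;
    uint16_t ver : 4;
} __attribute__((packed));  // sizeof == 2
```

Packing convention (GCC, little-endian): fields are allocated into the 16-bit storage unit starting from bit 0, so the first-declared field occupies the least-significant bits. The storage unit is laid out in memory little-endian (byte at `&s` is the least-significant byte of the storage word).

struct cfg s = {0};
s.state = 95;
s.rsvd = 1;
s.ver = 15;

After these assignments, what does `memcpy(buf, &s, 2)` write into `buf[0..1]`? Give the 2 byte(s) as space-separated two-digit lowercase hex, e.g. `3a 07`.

[0+:11] state=95 & 0x7ff = 0x5f; word=0x005f
[11+:1] rsvd=1 & 0x1 = 0x1; word=0x085f
[12+:4] ver=15 & 0xf = 0xf; word=0xf85f
word = 0xf85f → little-endian bytes:
  [0]=0x5f  [1]=0xf8

5f f8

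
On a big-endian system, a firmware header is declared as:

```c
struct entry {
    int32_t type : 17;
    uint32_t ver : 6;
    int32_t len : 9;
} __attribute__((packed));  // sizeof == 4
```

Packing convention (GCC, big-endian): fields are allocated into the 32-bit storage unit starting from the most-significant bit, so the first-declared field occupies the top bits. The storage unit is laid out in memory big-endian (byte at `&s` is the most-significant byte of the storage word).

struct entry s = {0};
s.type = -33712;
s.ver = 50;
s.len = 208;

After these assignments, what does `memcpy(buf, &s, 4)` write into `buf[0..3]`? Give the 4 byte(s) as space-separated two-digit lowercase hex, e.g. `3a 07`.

type (17b) val=-33712 bits=0x17c50 at bit 15: 0xbe280000
ver (6b) val=50 bits=0x32 at bit 9: 0xbe286400
len (9b) val=208 bits=0xd0 at bit 0: 0xbe2864d0
word = 0xbe2864d0 → big-endian bytes:
  [0]=0xbe  [1]=0x28  [2]=0x64  [3]=0xd0

be 28 64 d0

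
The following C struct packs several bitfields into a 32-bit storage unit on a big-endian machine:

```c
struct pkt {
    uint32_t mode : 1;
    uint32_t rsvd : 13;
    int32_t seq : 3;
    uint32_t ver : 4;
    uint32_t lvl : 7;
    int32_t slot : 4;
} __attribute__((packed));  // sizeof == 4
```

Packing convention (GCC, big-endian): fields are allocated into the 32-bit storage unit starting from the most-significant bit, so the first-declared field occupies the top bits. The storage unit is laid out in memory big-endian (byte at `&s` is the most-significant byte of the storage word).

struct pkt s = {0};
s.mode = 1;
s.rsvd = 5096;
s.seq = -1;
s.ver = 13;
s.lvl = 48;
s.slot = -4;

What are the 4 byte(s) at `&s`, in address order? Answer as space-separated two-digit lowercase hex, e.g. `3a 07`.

mode (1b) val=1 bits=0x1 at bit 31: 0x80000000
rsvd (13b) val=5096 bits=0x13e8 at bit 18: 0xcfa00000
seq (3b) val=-1 bits=0x7 at bit 15: 0xcfa38000
ver (4b) val=13 bits=0xd at bit 11: 0xcfa3e800
lvl (7b) val=48 bits=0x30 at bit 4: 0xcfa3eb00
slot (4b) val=-4 bits=0xc at bit 0: 0xcfa3eb0c
word = 0xcfa3eb0c → big-endian bytes:
  [0]=0xcf  [1]=0xa3  [2]=0xeb  [3]=0x0c

cf a3 eb 0c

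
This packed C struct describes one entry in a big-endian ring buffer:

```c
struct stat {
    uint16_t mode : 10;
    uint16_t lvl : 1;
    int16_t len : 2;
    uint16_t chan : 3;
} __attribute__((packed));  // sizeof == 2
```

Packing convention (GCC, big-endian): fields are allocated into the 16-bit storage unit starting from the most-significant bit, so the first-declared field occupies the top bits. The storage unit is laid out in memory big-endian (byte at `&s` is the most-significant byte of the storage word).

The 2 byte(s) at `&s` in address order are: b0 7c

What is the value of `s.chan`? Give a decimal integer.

4

[0]=0xb0 [1]=0x7c (big-endian) → word 0xb07c
mode [6+:10] = (word>>6) & 0x3ff = 705
lvl [5+:1] = (word>>5) & 0x1 = 1
len [3+:2] = (word>>3) & 0x3 = 3
chan [0+:3] = (word>>0) & 0x7 = 4  ←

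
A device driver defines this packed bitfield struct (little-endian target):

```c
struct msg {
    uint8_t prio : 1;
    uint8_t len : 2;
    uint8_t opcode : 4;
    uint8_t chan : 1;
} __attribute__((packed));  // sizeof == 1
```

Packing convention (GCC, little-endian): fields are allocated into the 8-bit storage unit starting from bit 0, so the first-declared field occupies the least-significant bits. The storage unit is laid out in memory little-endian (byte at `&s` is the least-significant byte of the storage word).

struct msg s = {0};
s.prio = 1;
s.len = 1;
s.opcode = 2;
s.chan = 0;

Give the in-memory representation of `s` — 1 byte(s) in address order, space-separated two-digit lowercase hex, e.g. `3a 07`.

13

[0+:1] prio=1 & 0x1 = 0x1; word=0x01
[1+:2] len=1 & 0x3 = 0x1; word=0x03
[3+:4] opcode=2 & 0xf = 0x2; word=0x13
[7+:1] chan=0 & 0x1 = 0x0; word=0x13
word = 0x13 → little-endian bytes:
  [0]=0x13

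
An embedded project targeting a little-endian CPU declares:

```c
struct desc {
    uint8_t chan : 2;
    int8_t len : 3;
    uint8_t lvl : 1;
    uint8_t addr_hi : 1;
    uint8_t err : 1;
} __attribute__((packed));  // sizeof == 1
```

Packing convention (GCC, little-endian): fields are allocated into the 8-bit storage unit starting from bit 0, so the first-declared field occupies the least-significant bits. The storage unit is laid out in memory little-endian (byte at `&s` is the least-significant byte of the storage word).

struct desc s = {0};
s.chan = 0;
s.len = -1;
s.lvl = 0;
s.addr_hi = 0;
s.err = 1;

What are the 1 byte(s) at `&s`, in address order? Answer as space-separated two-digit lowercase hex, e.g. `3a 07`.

9c

chan (2b) val=0 bits=0x0 at bit 0: 0x00
len (3b) val=-1 bits=0x7 at bit 2: 0x1c
lvl (1b) val=0 bits=0x0 at bit 5: 0x1c
addr_hi (1b) val=0 bits=0x0 at bit 6: 0x1c
err (1b) val=1 bits=0x1 at bit 7: 0x9c
word = 0x9c → little-endian bytes:
  [0]=0x9c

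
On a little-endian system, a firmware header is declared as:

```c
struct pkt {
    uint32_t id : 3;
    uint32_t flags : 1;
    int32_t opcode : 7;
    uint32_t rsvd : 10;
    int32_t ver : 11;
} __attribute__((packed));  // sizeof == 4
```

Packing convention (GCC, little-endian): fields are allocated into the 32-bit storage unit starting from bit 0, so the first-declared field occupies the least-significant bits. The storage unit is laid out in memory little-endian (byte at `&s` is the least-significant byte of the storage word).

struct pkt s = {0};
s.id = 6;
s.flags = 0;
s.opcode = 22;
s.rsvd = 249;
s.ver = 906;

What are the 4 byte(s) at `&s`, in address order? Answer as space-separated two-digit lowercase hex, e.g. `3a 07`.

66 c9 47 71

id (3b) val=6 bits=0x6 at bit 0: 0x00000006
flags (1b) val=0 bits=0x0 at bit 3: 0x00000006
opcode (7b) val=22 bits=0x16 at bit 4: 0x00000166
rsvd (10b) val=249 bits=0xf9 at bit 11: 0x0007c966
ver (11b) val=906 bits=0x38a at bit 21: 0x7147c966
word = 0x7147c966 → little-endian bytes:
  [0]=0x66  [1]=0xc9  [2]=0x47  [3]=0x71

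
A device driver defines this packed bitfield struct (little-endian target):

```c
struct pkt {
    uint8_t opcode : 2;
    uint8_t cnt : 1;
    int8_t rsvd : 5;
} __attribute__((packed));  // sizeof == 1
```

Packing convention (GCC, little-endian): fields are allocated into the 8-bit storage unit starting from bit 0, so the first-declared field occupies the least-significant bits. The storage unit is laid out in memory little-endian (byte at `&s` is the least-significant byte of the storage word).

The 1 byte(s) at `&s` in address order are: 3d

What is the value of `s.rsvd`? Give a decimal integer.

7

[0]=0x3d (little-endian) → word 0x3d
opcode:2 @ bit 0 → (0x3d>>0)&0x3 = 0x1
cnt:1 @ bit 2 → (0x3d>>2)&0x1 = 0x1
rsvd:5 @ bit 3 → (0x3d>>3)&0x1f = 0x7  ←
rsvd signed 5b, MSB=0: value = 7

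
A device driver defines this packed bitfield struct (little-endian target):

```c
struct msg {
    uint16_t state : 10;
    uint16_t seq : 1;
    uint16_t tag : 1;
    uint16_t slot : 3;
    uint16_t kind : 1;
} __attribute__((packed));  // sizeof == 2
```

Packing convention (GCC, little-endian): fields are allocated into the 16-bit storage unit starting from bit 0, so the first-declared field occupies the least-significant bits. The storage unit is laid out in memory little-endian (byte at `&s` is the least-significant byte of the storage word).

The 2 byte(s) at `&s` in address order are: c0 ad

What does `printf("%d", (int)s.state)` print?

[0]=0xc0 [1]=0xad (little-endian) → word 0xadc0
state:10 @ bit 0 → (0xadc0>>0)&0x3ff = 0x1c0  ←
seq:1 @ bit 10 → (0xadc0>>10)&0x1 = 0x1
tag:1 @ bit 11 → (0xadc0>>11)&0x1 = 0x1
slot:3 @ bit 12 → (0xadc0>>12)&0x7 = 0x2
kind:1 @ bit 15 → (0xadc0>>15)&0x1 = 0x1

448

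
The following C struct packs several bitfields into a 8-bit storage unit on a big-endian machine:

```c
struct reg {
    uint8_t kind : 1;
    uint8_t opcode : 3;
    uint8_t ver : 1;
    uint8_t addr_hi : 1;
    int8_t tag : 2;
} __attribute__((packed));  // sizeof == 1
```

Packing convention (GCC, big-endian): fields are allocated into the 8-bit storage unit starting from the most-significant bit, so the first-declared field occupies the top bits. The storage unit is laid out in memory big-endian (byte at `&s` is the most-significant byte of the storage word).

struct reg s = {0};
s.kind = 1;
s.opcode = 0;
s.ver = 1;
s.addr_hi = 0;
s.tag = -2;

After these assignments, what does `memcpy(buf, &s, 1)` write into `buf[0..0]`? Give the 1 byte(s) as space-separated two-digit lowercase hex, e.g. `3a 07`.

[7+:1] kind=1 & 0x1 = 0x1; word=0x80
[4+:3] opcode=0 & 0x7 = 0x0; word=0x80
[3+:1] ver=1 & 0x1 = 0x1; word=0x88
[2+:1] addr_hi=0 & 0x1 = 0x0; word=0x88
[0+:2] tag=-2 & 0x3 = 0x2; word=0x8a
word = 0x8a → big-endian bytes:
  [0]=0x8a

8a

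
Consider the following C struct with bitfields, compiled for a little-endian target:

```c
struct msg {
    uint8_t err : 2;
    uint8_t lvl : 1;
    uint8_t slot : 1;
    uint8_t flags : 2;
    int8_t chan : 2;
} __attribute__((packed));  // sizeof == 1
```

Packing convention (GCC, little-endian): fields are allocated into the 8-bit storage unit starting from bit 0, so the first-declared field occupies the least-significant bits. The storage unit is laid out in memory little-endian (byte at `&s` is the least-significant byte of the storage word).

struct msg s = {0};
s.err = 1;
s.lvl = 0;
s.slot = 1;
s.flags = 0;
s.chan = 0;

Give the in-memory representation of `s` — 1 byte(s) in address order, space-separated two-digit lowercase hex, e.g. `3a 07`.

09

err:2 = 1 → 0x1 << 0 → word 0x01
lvl:1 = 0 → 0x0 << 2 → word 0x01
slot:1 = 1 → 0x1 << 3 → word 0x09
flags:2 = 0 → 0x0 << 4 → word 0x09
chan:2 = 0 → 0x0 << 6 → word 0x09
word = 0x09 → little-endian bytes:
  [0]=0x09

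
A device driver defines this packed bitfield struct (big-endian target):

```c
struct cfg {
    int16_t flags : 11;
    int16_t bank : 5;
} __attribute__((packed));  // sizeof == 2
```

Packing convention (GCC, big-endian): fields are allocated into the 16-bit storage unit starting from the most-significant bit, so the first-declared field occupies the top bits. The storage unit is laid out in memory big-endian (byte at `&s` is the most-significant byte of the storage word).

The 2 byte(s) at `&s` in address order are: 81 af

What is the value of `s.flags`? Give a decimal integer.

-1011

[0]=0x81 [1]=0xaf (big-endian) → word 0x81af
flags [5+:11] = (word>>5) & 0x7ff = 1037  ←
bank [0+:5] = (word>>0) & 0x1f = 15
flags signed 11b, MSB=1: 1037 - 2048 = -1011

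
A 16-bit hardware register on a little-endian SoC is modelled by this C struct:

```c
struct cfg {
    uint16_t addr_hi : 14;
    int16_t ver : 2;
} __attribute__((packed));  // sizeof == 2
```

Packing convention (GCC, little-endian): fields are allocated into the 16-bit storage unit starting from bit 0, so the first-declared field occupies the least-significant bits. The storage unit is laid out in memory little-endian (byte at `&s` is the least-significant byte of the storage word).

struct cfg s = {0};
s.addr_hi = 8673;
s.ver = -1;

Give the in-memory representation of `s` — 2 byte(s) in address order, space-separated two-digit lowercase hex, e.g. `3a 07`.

addr_hi (14b) val=8673 bits=0x21e1 at bit 0: 0x21e1
ver (2b) val=-1 bits=0x3 at bit 14: 0xe1e1
word = 0xe1e1 → little-endian bytes:
  [0]=0xe1  [1]=0xe1

e1 e1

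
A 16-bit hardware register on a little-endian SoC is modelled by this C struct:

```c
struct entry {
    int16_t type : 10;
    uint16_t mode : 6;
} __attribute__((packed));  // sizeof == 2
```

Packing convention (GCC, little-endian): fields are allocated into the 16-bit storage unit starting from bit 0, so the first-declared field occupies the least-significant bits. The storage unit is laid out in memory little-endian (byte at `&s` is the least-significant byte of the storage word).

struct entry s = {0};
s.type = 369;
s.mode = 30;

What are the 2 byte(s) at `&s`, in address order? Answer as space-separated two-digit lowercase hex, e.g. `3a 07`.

71 79

type:10 = 369 → 0x171 << 0 → word 0x0171
mode:6 = 30 → 0x1e << 10 → word 0x7971
word = 0x7971 → little-endian bytes:
  [0]=0x71  [1]=0x79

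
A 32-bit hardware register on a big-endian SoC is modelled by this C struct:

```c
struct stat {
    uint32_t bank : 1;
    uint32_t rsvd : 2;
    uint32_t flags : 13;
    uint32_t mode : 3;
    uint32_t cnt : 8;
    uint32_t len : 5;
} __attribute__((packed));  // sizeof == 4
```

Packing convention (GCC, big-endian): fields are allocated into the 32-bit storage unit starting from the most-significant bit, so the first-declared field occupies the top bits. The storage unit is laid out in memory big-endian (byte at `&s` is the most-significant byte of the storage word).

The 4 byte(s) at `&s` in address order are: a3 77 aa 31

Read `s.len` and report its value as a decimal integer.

17

[0]=0xa3 [1]=0x77 [2]=0xaa [3]=0x31 (big-endian) → word 0xa377aa31
bank [31+:1] = (word>>31) & 0x1 = 1
rsvd [29+:2] = (word>>29) & 0x3 = 1
flags [16+:13] = (word>>16) & 0x1fff = 887
mode [13+:3] = (word>>13) & 0x7 = 5
cnt [5+:8] = (word>>5) & 0xff = 81
len [0+:5] = (word>>0) & 0x1f = 17  ←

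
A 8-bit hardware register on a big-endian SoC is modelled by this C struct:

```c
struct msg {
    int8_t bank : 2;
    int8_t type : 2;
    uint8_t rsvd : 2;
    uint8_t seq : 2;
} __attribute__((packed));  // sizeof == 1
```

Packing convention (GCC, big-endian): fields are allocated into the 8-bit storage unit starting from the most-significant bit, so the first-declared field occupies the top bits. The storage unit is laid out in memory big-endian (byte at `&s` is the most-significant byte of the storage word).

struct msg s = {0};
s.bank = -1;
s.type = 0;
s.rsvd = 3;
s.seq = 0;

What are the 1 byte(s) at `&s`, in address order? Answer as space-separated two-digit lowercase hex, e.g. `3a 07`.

cc

bank:2 = -1 → 0x3 << 6 → word 0xc0
type:2 = 0 → 0x0 << 4 → word 0xc0
rsvd:2 = 3 → 0x3 << 2 → word 0xcc
seq:2 = 0 → 0x0 << 0 → word 0xcc
word = 0xcc → big-endian bytes:
  [0]=0xcc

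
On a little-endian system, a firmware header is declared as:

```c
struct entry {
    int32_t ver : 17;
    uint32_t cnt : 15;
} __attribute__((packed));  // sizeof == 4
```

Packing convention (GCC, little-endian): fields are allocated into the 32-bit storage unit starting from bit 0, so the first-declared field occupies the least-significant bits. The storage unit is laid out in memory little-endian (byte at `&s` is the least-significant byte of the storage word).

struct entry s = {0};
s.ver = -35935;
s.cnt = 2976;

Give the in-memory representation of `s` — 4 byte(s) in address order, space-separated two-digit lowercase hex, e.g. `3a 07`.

a1 73 41 17

ver (17b) val=-35935 bits=0x173a1 at bit 0: 0x000173a1
cnt (15b) val=2976 bits=0xba0 at bit 17: 0x174173a1
word = 0x174173a1 → little-endian bytes:
  [0]=0xa1  [1]=0x73  [2]=0x41  [3]=0x17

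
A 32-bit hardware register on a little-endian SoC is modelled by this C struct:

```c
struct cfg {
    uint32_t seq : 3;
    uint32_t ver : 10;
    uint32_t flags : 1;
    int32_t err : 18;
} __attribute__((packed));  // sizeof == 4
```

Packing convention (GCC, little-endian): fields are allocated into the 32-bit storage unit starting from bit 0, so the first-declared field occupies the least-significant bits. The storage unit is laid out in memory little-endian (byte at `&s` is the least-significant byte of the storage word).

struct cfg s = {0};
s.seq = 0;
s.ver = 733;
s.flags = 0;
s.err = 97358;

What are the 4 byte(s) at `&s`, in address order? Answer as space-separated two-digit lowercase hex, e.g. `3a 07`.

seq (3b) val=0 bits=0x0 at bit 0: 0x00000000
ver (10b) val=733 bits=0x2dd at bit 3: 0x000016e8
flags (1b) val=0 bits=0x0 at bit 13: 0x000016e8
err (18b) val=97358 bits=0x17c4e at bit 14: 0x5f1396e8
word = 0x5f1396e8 → little-endian bytes:
  [0]=0xe8  [1]=0x96  [2]=0x13  [3]=0x5f

e8 96 13 5f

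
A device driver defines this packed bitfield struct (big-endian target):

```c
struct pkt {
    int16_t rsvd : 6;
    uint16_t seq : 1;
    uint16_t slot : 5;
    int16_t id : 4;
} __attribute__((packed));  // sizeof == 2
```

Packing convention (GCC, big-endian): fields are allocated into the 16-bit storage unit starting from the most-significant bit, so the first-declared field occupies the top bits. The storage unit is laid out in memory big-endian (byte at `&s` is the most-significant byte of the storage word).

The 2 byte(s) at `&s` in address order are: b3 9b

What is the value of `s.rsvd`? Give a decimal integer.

-20

[0]=0xb3 [1]=0x9b (big-endian) → word 0xb39b
rsvd [10+:6] = (word>>10) & 0x3f = 44  ←
seq [9+:1] = (word>>9) & 0x1 = 1
slot [4+:5] = (word>>4) & 0x1f = 25
id [0+:4] = (word>>0) & 0xf = 11
rsvd signed 6b, MSB=1: 44 - 64 = -20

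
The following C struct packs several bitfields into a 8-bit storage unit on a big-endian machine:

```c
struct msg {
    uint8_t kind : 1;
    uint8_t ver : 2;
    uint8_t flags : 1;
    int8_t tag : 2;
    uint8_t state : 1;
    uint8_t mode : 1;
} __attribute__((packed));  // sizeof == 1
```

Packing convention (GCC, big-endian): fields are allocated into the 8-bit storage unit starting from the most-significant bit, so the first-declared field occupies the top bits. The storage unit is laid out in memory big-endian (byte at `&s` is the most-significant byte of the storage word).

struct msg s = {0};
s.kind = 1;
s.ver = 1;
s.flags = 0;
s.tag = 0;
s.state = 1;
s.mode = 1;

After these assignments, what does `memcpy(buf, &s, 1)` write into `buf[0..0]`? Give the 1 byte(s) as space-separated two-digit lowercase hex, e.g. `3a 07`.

a3

[7+:1] kind=1 & 0x1 = 0x1; word=0x80
[5+:2] ver=1 & 0x3 = 0x1; word=0xa0
[4+:1] flags=0 & 0x1 = 0x0; word=0xa0
[2+:2] tag=0 & 0x3 = 0x0; word=0xa0
[1+:1] state=1 & 0x1 = 0x1; word=0xa2
[0+:1] mode=1 & 0x1 = 0x1; word=0xa3
word = 0xa3 → big-endian bytes:
  [0]=0xa3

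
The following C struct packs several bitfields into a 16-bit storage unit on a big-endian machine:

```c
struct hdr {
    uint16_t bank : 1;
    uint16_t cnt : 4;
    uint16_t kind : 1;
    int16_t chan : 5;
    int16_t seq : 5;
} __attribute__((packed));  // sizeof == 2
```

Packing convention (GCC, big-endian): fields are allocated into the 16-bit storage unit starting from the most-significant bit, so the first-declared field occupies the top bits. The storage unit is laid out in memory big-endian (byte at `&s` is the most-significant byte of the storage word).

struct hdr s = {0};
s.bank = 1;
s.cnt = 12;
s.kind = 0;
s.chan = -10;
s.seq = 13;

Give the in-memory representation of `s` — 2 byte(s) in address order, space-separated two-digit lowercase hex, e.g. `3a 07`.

bank:1 = 1 → 0x1 << 15 → word 0x8000
cnt:4 = 12 → 0xc << 11 → word 0xe000
kind:1 = 0 → 0x0 << 10 → word 0xe000
chan:5 = -10 → 0x16 << 5 → word 0xe2c0
seq:5 = 13 → 0xd << 0 → word 0xe2cd
word = 0xe2cd → big-endian bytes:
  [0]=0xe2  [1]=0xcd

e2 cd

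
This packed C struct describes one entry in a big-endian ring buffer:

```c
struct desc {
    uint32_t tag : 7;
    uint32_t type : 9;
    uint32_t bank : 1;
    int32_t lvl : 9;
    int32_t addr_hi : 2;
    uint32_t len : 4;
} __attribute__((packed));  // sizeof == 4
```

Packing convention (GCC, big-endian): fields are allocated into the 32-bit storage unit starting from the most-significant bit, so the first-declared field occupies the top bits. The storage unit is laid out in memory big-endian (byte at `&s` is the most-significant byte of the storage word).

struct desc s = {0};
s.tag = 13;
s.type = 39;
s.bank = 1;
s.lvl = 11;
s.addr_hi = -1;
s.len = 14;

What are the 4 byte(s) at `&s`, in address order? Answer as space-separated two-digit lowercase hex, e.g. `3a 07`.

tag (7b) val=13 bits=0xd at bit 25: 0x1a000000
type (9b) val=39 bits=0x27 at bit 16: 0x1a270000
bank (1b) val=1 bits=0x1 at bit 15: 0x1a278000
lvl (9b) val=11 bits=0xb at bit 6: 0x1a2782c0
addr_hi (2b) val=-1 bits=0x3 at bit 4: 0x1a2782f0
len (4b) val=14 bits=0xe at bit 0: 0x1a2782fe
word = 0x1a2782fe → big-endian bytes:
  [0]=0x1a  [1]=0x27  [2]=0x82  [3]=0xfe

1a 27 82 fe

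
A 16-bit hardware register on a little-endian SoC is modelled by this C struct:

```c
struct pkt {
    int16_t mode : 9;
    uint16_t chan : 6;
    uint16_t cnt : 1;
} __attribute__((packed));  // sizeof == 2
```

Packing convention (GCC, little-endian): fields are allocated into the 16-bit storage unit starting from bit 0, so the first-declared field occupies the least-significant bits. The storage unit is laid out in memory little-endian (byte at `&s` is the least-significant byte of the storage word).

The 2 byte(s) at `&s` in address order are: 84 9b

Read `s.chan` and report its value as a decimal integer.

[0]=0x84 [1]=0x9b (little-endian) → word 0x9b84
mode:9 @ bit 0 → (0x9b84>>0)&0x1ff = 0x184
chan:6 @ bit 9 → (0x9b84>>9)&0x3f = 0xd  ←
cnt:1 @ bit 15 → (0x9b84>>15)&0x1 = 0x1

13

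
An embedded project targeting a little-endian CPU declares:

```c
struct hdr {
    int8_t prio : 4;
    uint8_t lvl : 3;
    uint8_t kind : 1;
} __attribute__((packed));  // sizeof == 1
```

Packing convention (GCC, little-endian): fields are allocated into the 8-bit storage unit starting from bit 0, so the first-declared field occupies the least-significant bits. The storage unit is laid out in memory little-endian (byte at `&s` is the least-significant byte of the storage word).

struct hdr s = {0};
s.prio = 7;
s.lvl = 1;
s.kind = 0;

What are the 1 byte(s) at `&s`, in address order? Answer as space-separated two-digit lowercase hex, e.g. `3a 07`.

17

prio (4b) val=7 bits=0x7 at bit 0: 0x07
lvl (3b) val=1 bits=0x1 at bit 4: 0x17
kind (1b) val=0 bits=0x0 at bit 7: 0x17
word = 0x17 → little-endian bytes:
  [0]=0x17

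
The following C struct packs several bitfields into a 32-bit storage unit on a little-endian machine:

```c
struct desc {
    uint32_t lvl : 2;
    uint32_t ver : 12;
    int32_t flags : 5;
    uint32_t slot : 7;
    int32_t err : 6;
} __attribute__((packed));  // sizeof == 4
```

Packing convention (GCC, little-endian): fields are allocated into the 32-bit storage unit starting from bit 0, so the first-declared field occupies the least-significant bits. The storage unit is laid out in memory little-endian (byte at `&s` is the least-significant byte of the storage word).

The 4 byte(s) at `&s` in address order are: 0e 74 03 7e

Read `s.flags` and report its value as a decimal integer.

13

[0]=0x0e [1]=0x74 [2]=0x03 [3]=0x7e (little-endian) → word 0x7e03740e
lvl:2 @ bit 0 → (0x7e03740e>>0)&0x3 = 0x2
ver:12 @ bit 2 → (0x7e03740e>>2)&0xfff = 0xd03
flags:5 @ bit 14 → (0x7e03740e>>14)&0x1f = 0xd  ←
slot:7 @ bit 19 → (0x7e03740e>>19)&0x7f = 0x40
err:6 @ bit 26 → (0x7e03740e>>26)&0x3f = 0x1f
flags signed 5b, MSB=0: value = 13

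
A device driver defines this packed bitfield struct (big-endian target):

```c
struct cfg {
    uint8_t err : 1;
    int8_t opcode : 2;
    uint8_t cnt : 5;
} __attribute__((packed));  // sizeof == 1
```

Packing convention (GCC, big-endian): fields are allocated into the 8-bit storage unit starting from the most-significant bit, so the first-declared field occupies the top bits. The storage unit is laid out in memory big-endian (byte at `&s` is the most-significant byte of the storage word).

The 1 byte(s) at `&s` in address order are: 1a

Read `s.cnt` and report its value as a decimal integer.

[0]=0x1a (big-endian) → word 0x1a
err:1 @ bit 7 → (0x1a>>7)&0x1 = 0x0
opcode:2 @ bit 5 → (0x1a>>5)&0x3 = 0x0
cnt:5 @ bit 0 → (0x1a>>0)&0x1f = 0x1a  ←

26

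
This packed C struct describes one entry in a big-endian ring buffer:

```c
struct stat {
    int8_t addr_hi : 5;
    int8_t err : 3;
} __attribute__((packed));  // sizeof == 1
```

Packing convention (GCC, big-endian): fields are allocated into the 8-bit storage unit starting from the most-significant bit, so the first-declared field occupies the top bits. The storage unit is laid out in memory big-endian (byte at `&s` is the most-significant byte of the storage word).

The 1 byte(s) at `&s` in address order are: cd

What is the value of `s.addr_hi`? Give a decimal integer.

-7

[0]=0xcd (big-endian) → word 0xcd
addr_hi:5 @ bit 3 → (0xcd>>3)&0x1f = 0x19  ←
err:3 @ bit 0 → (0xcd>>0)&0x7 = 0x5
addr_hi signed 5b, MSB=1: 25 - 32 = -7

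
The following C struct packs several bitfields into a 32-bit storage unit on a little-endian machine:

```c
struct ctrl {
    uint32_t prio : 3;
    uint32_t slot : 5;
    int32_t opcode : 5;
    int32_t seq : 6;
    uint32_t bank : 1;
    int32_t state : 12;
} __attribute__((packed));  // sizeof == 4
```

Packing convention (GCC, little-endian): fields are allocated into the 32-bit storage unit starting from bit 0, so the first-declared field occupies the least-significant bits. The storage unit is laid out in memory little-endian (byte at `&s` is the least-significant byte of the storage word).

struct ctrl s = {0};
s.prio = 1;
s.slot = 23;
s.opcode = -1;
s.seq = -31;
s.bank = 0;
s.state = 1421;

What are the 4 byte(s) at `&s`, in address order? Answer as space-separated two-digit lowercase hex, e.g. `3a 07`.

b9 3f d4 58

[0+:3] prio=1 & 0x7 = 0x1; word=0x00000001
[3+:5] slot=23 & 0x1f = 0x17; word=0x000000b9
[8+:5] opcode=-1 & 0x1f = 0x1f; word=0x00001fb9
[13+:6] seq=-31 & 0x3f = 0x21; word=0x00043fb9
[19+:1] bank=0 & 0x1 = 0x0; word=0x00043fb9
[20+:12] state=1421 & 0xfff = 0x58d; word=0x58d43fb9
word = 0x58d43fb9 → little-endian bytes:
  [0]=0xb9  [1]=0x3f  [2]=0xd4  [3]=0x58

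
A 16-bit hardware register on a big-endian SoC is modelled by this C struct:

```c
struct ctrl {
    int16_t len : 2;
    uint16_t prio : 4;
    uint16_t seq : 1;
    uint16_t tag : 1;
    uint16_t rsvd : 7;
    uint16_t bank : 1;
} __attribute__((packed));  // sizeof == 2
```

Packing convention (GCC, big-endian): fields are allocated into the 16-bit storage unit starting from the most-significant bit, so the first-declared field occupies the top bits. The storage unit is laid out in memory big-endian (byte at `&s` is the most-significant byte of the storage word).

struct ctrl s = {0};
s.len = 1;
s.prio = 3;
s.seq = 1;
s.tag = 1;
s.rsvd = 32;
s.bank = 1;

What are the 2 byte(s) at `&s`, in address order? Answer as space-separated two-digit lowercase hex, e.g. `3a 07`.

len:2 = 1 → 0x1 << 14 → word 0x4000
prio:4 = 3 → 0x3 << 10 → word 0x4c00
seq:1 = 1 → 0x1 << 9 → word 0x4e00
tag:1 = 1 → 0x1 << 8 → word 0x4f00
rsvd:7 = 32 → 0x20 << 1 → word 0x4f40
bank:1 = 1 → 0x1 << 0 → word 0x4f41
word = 0x4f41 → big-endian bytes:
  [0]=0x4f  [1]=0x41

4f 41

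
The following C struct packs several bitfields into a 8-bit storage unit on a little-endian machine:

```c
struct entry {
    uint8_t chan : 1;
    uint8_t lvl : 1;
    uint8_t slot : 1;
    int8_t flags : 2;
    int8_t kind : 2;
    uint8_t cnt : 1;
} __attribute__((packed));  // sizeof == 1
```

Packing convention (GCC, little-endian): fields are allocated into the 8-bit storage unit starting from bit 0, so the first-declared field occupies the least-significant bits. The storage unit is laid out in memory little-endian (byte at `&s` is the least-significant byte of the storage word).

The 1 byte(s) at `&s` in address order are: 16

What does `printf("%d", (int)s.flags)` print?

-2

[0]=0x16 (little-endian) → word 0x16
chan [0+:1] = (word>>0) & 0x1 = 0
lvl [1+:1] = (word>>1) & 0x1 = 1
slot [2+:1] = (word>>2) & 0x1 = 1
flags [3+:2] = (word>>3) & 0x3 = 2  ←
kind [5+:2] = (word>>5) & 0x3 = 0
cnt [7+:1] = (word>>7) & 0x1 = 0
flags signed 2b, MSB=1: 2 - 4 = -2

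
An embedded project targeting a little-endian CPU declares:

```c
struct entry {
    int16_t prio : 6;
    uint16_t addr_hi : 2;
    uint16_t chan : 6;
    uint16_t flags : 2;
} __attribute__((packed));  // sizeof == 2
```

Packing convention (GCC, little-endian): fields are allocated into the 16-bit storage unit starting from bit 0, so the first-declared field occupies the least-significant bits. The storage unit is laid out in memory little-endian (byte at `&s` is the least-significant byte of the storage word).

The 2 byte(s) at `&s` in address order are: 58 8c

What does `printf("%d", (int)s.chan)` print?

[0]=0x58 [1]=0x8c (little-endian) → word 0x8c58
prio [0+:6] = (word>>0) & 0x3f = 24
addr_hi [6+:2] = (word>>6) & 0x3 = 1
chan [8+:6] = (word>>8) & 0x3f = 12  ←
flags [14+:2] = (word>>14) & 0x3 = 2

12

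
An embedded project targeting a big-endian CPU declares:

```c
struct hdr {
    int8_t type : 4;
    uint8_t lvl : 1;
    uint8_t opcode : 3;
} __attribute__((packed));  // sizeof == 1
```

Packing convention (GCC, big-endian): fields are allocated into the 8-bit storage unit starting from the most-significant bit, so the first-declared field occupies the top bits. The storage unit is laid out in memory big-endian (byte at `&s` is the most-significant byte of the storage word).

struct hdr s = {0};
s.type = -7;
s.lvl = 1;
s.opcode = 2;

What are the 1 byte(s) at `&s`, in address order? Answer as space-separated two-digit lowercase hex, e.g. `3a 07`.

type:4 = -7 → 0x9 << 4 → word 0x90
lvl:1 = 1 → 0x1 << 3 → word 0x98
opcode:3 = 2 → 0x2 << 0 → word 0x9a
word = 0x9a → big-endian bytes:
  [0]=0x9a

9a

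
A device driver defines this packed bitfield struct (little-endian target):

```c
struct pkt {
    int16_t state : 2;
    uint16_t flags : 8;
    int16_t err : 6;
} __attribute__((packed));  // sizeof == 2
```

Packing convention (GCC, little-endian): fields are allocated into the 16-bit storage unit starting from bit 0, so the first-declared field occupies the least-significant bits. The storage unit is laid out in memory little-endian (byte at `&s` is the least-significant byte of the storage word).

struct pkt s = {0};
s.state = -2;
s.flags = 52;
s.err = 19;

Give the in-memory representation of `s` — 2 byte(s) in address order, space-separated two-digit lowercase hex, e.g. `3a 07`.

d2 4c

[0+:2] state=-2 & 0x3 = 0x2; word=0x0002
[2+:8] flags=52 & 0xff = 0x34; word=0x00d2
[10+:6] err=19 & 0x3f = 0x13; word=0x4cd2
word = 0x4cd2 → little-endian bytes:
  [0]=0xd2  [1]=0x4c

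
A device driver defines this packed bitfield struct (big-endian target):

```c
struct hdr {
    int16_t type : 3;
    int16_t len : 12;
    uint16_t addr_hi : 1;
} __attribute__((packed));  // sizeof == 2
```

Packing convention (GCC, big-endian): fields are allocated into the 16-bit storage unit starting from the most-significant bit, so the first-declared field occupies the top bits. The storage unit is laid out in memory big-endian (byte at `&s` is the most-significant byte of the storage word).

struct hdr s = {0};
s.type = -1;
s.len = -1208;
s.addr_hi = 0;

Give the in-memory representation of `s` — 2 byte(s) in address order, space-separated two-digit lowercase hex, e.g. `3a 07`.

f6 90

type (3b) val=-1 bits=0x7 at bit 13: 0xe000
len (12b) val=-1208 bits=0xb48 at bit 1: 0xf690
addr_hi (1b) val=0 bits=0x0 at bit 0: 0xf690
word = 0xf690 → big-endian bytes:
  [0]=0xf6  [1]=0x90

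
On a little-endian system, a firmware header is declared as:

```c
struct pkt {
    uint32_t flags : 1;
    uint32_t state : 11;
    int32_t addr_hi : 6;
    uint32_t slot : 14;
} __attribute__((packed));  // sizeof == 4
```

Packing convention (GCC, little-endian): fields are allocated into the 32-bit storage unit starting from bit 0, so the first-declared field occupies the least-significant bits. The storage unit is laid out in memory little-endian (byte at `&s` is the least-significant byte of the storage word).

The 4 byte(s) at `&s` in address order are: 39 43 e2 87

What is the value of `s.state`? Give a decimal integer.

412

[0]=0x39 [1]=0x43 [2]=0xe2 [3]=0x87 (little-endian) → word 0x87e24339
flags:1 @ bit 0 → (0x87e24339>>0)&0x1 = 0x1
state:11 @ bit 1 → (0x87e24339>>1)&0x7ff = 0x19c  ←
addr_hi:6 @ bit 12 → (0x87e24339>>12)&0x3f = 0x24
slot:14 @ bit 18 → (0x87e24339>>18)&0x3fff = 0x21f8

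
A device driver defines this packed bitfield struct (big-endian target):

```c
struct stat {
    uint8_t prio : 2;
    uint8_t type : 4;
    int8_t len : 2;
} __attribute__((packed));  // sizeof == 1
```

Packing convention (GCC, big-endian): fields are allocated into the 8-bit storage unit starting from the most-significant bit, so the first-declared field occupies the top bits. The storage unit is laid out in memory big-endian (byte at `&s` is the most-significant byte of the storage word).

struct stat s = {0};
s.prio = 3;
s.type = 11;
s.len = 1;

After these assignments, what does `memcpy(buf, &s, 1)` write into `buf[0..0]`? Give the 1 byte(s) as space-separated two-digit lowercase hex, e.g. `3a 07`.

ed

prio:2 = 3 → 0x3 << 6 → word 0xc0
type:4 = 11 → 0xb << 2 → word 0xec
len:2 = 1 → 0x1 << 0 → word 0xed
word = 0xed → big-endian bytes:
  [0]=0xed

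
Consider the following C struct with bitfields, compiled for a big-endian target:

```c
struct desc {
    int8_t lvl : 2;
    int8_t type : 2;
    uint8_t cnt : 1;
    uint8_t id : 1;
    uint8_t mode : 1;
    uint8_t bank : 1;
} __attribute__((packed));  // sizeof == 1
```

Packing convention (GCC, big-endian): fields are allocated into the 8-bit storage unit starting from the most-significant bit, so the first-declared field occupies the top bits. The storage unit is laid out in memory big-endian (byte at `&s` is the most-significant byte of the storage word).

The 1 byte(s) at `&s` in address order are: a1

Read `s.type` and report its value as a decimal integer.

-2

[0]=0xa1 (big-endian) → word 0xa1
lvl:2 @ bit 6 → (0xa1>>6)&0x3 = 0x2
type:2 @ bit 4 → (0xa1>>4)&0x3 = 0x2  ←
cnt:1 @ bit 3 → (0xa1>>3)&0x1 = 0x0
id:1 @ bit 2 → (0xa1>>2)&0x1 = 0x0
mode:1 @ bit 1 → (0xa1>>1)&0x1 = 0x0
bank:1 @ bit 0 → (0xa1>>0)&0x1 = 0x1
type signed 2b, MSB=1: 2 - 4 = -2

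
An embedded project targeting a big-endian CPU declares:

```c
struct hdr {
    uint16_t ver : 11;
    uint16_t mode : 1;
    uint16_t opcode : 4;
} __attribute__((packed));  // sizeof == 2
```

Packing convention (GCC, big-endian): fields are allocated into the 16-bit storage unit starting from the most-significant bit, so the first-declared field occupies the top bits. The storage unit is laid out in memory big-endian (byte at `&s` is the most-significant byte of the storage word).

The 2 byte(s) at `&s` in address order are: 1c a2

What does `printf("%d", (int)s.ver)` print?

229

[0]=0x1c [1]=0xa2 (big-endian) → word 0x1ca2
ver [5+:11] = (word>>5) & 0x7ff = 229  ←
mode [4+:1] = (word>>4) & 0x1 = 0
opcode [0+:4] = (word>>0) & 0xf = 2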